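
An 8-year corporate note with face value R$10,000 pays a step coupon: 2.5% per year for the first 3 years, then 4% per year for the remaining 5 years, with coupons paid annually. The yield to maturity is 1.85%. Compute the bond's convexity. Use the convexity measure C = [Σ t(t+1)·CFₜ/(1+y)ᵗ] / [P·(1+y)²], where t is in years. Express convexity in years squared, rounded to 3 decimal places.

With y = 0.0185:
  t   CF        PV=CF/(1+0.0185)^t    t·PV        t(t+1)·PV
  1       250.00       245.4590       245.4590         490.9180
  2       250.00       241.0005       482.0010       1,446.0030
  3       250.00       236.6230       709.8689       2,839.4757
  4       400.00       371.7199     1,486.8798       7,434.3988
  5       400.00       364.9680     1,824.8402      10,949.0409
  6       400.00       358.3388     2,150.0326      15,050.2281
  7       400.00       351.8299     2,462.8094      19,702.4750
  8    10,400.00     8,981.4214    71,851.3710     646,662.3394
  Σ                 11,151.3605    81,213.2618     704,574.8789
P = 11,151.3605.
Convexity = Σ t(t+1)·PV / [P·(1+y)²] = 704,574.8789 / (11,151.3605 × 1.037342) = 60.90841.

60.908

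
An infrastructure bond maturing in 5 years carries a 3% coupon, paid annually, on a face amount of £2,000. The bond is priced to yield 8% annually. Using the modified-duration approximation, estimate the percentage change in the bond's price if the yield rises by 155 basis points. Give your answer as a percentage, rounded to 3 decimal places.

Periodic yield y = 0.08. Modified duration first:
  t   CF        PV=CF/(1+0.08)^t    t·PV
  1        60.00        55.5556        55.5556
  2        60.00        51.4403       102.8807
  3        60.00        47.6299       142.8898
  4        60.00        44.1018       176.4072
  5     2,060.00     1,402.0014     7,010.0069
  Σ                  1,600.7290     7,487.7401
P = 1,600.7290; D_Mac = 4.67771 yrs; D_mod = 4.67771/(1+0.08) = 4.33121 yrs.
ΔP/P ≈ -D_mod · Δy = -4.33121 × (+0.0155) = -0.067134 = -6.7134%.

-6.713%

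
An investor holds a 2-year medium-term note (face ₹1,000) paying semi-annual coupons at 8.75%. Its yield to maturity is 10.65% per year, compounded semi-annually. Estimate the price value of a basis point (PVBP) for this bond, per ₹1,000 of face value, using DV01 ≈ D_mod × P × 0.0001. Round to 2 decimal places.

₹0.17

Periodic yield y = 0.05325.
  t   CF        PV=CF/(1+0.05325)^t    t·PV
  1        43.75        41.5381        41.5381
  2        43.75        39.4380        78.8760
  3        43.75        37.4441       112.3324
  4     1,043.75       848.1460     3,392.5840
  Σ                    966.5662     3,625.3305
P = 966.5662; D_Mac = 3.75073 half-year periods = 1.87537 yrs; D_mod = 1.78055 yrs.
DV01 ≈ 1.78055 × 966.5662 × 0.0001 = 0.172102.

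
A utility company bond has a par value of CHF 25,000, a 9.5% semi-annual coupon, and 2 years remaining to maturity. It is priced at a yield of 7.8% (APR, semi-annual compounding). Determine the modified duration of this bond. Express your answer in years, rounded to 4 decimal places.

1.8001 years

Periodic yield y = 0.039. First find Macaulay duration:
  t   CF        PV=CF/(1+0.039)^t    t·PV
  1     1,187.50     1,142.9259     1,142.9259
  2     1,187.50     1,100.0249     2,200.0498
  3     1,187.50     1,058.7343     3,176.2028
  4    26,187.50    22,471.4890    89,885.9559
  Σ                 25,773.1741    96,405.1345
P = 25,773.1741; Macaulay duration = 96,405.1345 / 25,773.1741 = 3.74052 half-year periods = 1.87026 years.
Modified duration = D_Mac / (1 + y) = 1.87026 / 1.039 = 1.80006 years.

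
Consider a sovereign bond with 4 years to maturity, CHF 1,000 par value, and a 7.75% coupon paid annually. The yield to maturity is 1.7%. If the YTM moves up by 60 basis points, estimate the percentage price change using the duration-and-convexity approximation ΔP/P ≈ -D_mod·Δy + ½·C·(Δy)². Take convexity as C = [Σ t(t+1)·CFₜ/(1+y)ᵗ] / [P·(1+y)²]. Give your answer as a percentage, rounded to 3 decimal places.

-2.113%

With y = 0.017:
  t   CF        PV=CF/(1+0.017)^t    t·PV        t(t+1)·PV
  1        77.50        76.2045        76.2045         152.4090
  2        77.50        74.9307       149.8614         449.5842
  3        77.50        73.6782       221.0345         884.1381
  4     1,077.50     1,007.2412     4,028.9647      20,144.8233
  Σ                  1,232.0546     4,476.0651      21,630.9546
P = 1,232.0546; D_Mac = 3.63301 yrs; D_mod = 3.57228 yrs; C = 16.97477.
Duration effect: -3.57228 × (+0.006) = -0.021434
Convexity effect: 0.5 × 16.97477 × (0.006)² = +0.0003055
ΔP/P ≈ -0.021434 + 0.0003055 = -0.021128 = -2.1128%.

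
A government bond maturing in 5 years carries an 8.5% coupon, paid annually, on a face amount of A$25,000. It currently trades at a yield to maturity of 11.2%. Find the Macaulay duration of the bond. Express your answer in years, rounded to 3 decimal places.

4.233 years

Periodic yield y = 0.112. Discount each cash flow and weight by its year:
  t   CF        PV=CF/(1+0.112)^t    t·PV
  1     2,125.00     1,910.9712     1,910.9712
  2     2,125.00     1,718.4993     3,436.9986
  3     2,125.00     1,545.4130     4,636.2391
  4     2,125.00     1,389.7599     5,559.0397
  5    27,125.00    15,953.1266    79,765.6328
  Σ                 22,517.7701    95,308.8815
Price P = Σ PV = 22,517.7701.
Macaulay duration = Σ(t·PV) / P = 95,308.8815 / 22,517.7701 = 4.23261 years.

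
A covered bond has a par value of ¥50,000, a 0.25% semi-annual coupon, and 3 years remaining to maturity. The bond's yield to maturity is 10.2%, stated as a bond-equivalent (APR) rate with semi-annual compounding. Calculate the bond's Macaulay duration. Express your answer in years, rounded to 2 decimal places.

Periodic yield y = 0.051. Discount each cash flow and weight by its period:
  t   CF        PV=CF/(1+0.051)^t    t·PV
  1        62.50        59.4672        59.4672
  2        62.50        56.5815       113.1630
  3        62.50        53.8359       161.5077
  4        62.50        51.2235       204.8940
  5        62.50        48.7379       243.6893
  6    50,062.50    37,144.6472   222,867.8829
  Σ                 37,414.4931   223,650.6040
Price P = Σ PV = 37,414.4931.
Macaulay duration = Σ(t·PV) / P = 223,650.6040 / 37,414.4931 = 5.97765 half-year periods.
In years: 5.97765 / 2 = 2.98882 years.

2.99 years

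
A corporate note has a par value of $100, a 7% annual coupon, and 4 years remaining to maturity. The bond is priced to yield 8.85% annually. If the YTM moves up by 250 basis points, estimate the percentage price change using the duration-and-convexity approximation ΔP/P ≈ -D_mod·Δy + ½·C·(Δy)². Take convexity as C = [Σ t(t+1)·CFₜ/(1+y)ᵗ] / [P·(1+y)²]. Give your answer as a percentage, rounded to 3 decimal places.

With y = 0.0885:
  t   CF        PV=CF/(1+0.0885)^t    t·PV        t(t+1)·PV
  1         7.00         6.4309         6.4309          12.8617
  2         7.00         5.9080        11.8160          35.4481
  3         7.00         5.4277        16.2830          65.1319
  4       107.00        76.2202       304.8808       1,524.4039
  Σ                     93.9867       339.4106       1,637.8456
P = 93.9867; D_Mac = 3.61126 yrs; D_mod = 3.31765 yrs; C = 14.70786.
Duration effect: -3.31765 × (+0.025) = -0.082941
Convexity effect: 0.5 × 14.70786 × (0.025)² = +0.0045962
ΔP/P ≈ -0.082941 + 0.0045962 = -0.078345 = -7.8345%.

-7.835%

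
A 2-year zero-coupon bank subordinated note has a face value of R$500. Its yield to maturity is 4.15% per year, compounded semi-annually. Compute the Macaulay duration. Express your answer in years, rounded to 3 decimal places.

A zero-coupon bond has a single cash flow at maturity, so its Macaulay duration equals its maturity: 2 years.
(Equivalently: 4 semi-annual periods ÷ 2 = 2 years.)

2.000 years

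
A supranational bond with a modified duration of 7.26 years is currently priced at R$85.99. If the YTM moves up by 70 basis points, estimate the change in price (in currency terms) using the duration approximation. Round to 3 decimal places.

-R$4.370

Duration approximation: ΔP/P ≈ -D_mod · Δy = -7.26 × (+0.007) = -0.050820.
ΔP ≈ 85.99 × (-0.050820) = -4.3700118.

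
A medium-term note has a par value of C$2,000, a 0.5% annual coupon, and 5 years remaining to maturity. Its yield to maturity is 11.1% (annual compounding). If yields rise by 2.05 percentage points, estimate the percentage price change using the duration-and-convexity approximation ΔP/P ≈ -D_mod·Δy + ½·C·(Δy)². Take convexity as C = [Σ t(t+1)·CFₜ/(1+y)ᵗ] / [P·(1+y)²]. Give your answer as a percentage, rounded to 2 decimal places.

-8.60%

With y = 0.111:
  t   CF        PV=CF/(1+0.111)^t    t·PV        t(t+1)·PV
  1        10.00         9.0009         9.0009          18.0018
  2        10.00         8.1016        16.2032          48.6097
  3        10.00         7.2922        21.8766          87.5062
  4        10.00         6.5636        26.2545         131.2725
  5     2,010.00     1,187.4785     5,937.3926      35,624.3556
  Σ                  1,218.4369     6,010.7278      35,909.7459
P = 1,218.4369; D_Mac = 4.93315 yrs; D_mod = 4.44028 yrs; C = 23.87708.
Duration effect: -4.44028 × (+0.0205) = -0.091026
Convexity effect: 0.5 × 23.87708 × (0.0205)² = +0.0050172
ΔP/P ≈ -0.091026 + 0.0050172 = -0.086008 = -8.6008%.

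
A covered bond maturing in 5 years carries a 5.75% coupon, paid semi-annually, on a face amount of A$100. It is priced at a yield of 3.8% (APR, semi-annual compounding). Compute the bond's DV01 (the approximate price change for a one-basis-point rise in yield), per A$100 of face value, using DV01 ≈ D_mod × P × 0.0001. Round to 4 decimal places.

A$0.0475

Periodic yield y = 0.019.
  t   CF        PV=CF/(1+0.019)^t    t·PV
  1        2.875         2.8214         2.8214
  2        2.875         2.7688         5.5376
  3        2.875         2.7172         8.1515
  4        2.875         2.6665        10.6660
  5        2.875         2.6168        13.0839
  6        2.875         2.5680        15.4079
  7        2.875         2.5201        17.6407
  8        2.875         2.4731        19.7849
  9        2.875         2.4270        21.8430
  10     102.875        85.2252       852.2520
  Σ                    108.8040       967.1889
P = 108.8040; D_Mac = 8.88928 half-year periods = 4.44464 yrs; D_mod = 4.36176 yrs.
DV01 ≈ 4.36176 × 108.8040 × 0.0001 = 0.047458.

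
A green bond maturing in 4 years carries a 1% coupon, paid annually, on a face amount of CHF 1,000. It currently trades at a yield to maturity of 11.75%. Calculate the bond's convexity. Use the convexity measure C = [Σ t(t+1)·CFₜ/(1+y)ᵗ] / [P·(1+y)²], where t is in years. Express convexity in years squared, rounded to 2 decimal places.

With y = 0.1175:
  t   CF        PV=CF/(1+0.1175)^t    t·PV        t(t+1)·PV
  1        10.00         8.9485         8.9485          17.8971
  2        10.00         8.0076        16.0153          48.0459
  3        10.00         7.1657        21.4970          85.9882
  4     1,010.00       647.6364     2,590.5456      12,952.7279
  Σ                    671.7583     2,637.0065      13,104.6590
P = 671.7583.
Convexity = Σ t(t+1)·PV / [P·(1+y)²] = 13,104.6590 / (671.7583 × 1.248806) = 15.62132.

15.62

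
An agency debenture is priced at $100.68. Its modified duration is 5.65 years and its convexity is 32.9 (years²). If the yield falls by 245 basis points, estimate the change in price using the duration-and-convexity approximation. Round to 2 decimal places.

+$14.93

Duration effect: -D_mod·Δy = -5.65 × (-0.0245) = +0.138425
Convexity effect: ½·C·(Δy)² = 0.5 × 32.9 × (-0.0245)² = +0.0098741125
ΔP/P ≈ +0.138425 + 0.0098741125 = +0.1482991125
ΔP ≈ 100.68 × (+0.1482991125) = +14.9307546465.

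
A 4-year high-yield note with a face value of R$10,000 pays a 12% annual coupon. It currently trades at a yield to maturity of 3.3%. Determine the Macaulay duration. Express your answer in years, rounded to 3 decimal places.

Periodic yield y = 0.033. Discount each cash flow and weight by its year:
  t   CF        PV=CF/(1+0.033)^t    t·PV
  1     1,200.00     1,161.6651     1,161.6651
  2     1,200.00     1,124.5547     2,249.1095
  3     1,200.00     1,088.6300     3,265.8899
  4    11,200.00     9,835.9596    39,343.8384
  Σ                 13,210.8094    46,020.5029
Price P = Σ PV = 13,210.8094.
Macaulay duration = Σ(t·PV) / P = 46,020.5029 / 13,210.8094 = 3.48355 years.

3.484 years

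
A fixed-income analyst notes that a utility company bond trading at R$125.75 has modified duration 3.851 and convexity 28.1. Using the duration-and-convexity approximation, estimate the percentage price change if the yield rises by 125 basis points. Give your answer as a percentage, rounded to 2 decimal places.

-4.59%

Duration effect: -D_mod·Δy = -3.851 × (+0.0125) = -0.0481375
Convexity effect: ½·C·(Δy)² = 0.5 × 28.1 × (0.0125)² = +0.0021953125
ΔP/P ≈ -0.0481375 + 0.0021953125 = -0.0459421875
= -4.59421875%.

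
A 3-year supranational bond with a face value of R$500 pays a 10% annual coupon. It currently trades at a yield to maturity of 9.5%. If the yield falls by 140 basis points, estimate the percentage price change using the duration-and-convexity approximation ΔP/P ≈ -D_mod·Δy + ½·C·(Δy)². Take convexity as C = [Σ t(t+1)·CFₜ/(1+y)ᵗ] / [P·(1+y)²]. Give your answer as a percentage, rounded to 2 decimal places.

With y = 0.095:
  t   CF        PV=CF/(1+0.095)^t    t·PV        t(t+1)·PV
  1        50.00        45.6621        45.6621          91.3242
  2        50.00        41.7005        83.4011         250.2033
  3       550.00       418.9096     1,256.7289       5,026.9154
  Σ                    506.2723     1,385.7921       5,368.4429
P = 506.2723; D_Mac = 2.73725 yrs; D_mod = 2.49977 yrs; C = 8.84374.
Duration effect: -2.49977 × (-0.014) = +0.034997
Convexity effect: 0.5 × 8.84374 × (-0.014)² = +0.0008667
ΔP/P ≈ +0.034997 + 0.0008667 = +0.035863 = +3.5863%.

+3.59%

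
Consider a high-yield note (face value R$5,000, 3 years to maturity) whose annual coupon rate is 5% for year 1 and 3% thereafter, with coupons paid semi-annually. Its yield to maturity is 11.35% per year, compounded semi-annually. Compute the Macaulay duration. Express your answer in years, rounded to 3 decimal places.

2.827 years

Periodic yield y = 0.05675. Discount each cash flow and weight by its period:
  t   CF        PV=CF/(1+0.05675)^t    t·PV
  1       125.00       118.2872       118.2872
  2       125.00       111.9349       223.8698
  3        75.00        63.5542       190.6627
  4        75.00        60.1412       240.5649
  5        75.00        56.9115       284.5575
  6     5,075.00     3,644.2025    21,865.2153
  Σ                  4,055.0316    22,923.1573
Price P = Σ PV = 4,055.0316.
Macaulay duration = Σ(t·PV) / P = 22,923.1573 / 4,055.0316 = 5.65302 half-year periods.
In years: 5.65302 / 2 = 2.82651 years.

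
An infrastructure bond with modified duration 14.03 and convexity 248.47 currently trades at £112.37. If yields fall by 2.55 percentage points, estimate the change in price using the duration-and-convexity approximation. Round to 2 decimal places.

Duration effect: -D_mod·Δy = -14.03 × (-0.0255) = +0.357765
Convexity effect: ½·C·(Δy)² = 0.5 × 248.47 × (-0.0255)² = +0.08078380875
ΔP/P ≈ +0.357765 + 0.08078380875 = +0.43854880875
ΔP ≈ 112.37 × (+0.43854880875) = +49.2797296392375.

+£49.28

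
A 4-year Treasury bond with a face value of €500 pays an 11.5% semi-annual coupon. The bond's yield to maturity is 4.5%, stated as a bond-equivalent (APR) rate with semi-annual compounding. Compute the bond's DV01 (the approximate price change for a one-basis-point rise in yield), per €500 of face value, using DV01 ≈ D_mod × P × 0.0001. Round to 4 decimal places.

Periodic yield y = 0.0225.
  t   CF        PV=CF/(1+0.0225)^t    t·PV
  1        28.75        28.1174        28.1174
  2        28.75        27.4986        54.9973
  3        28.75        26.8935        80.6806
  4        28.75        26.3017       105.2070
  5        28.75        25.7230       128.6149
  6        28.75        25.1569       150.9417
  7        28.75        24.6034       172.2236
  8       528.75       442.5312     3,540.2492
  Σ                    626.8257     4,261.0316
P = 626.8257; D_Mac = 6.79779 half-year periods = 3.39890 yrs; D_mod = 3.32410 yrs.
DV01 ≈ 3.32410 × 626.8257 × 0.0001 = 0.208363.

€0.2084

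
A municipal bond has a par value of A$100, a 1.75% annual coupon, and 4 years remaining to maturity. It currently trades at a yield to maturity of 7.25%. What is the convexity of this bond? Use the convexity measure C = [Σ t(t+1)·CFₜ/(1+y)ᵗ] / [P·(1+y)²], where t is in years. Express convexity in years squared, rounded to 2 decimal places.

With y = 0.0725:
  t   CF        PV=CF/(1+0.0725)^t    t·PV        t(t+1)·PV
  1         1.75         1.6317         1.6317           3.2634
  2         1.75         1.5214         3.0428           9.1284
  3         1.75         1.4186         4.2557          17.0227
  4       101.75        76.9033       307.6134       1,538.0668
  Σ                     81.4750       316.5435       1,567.4813
P = 81.4750.
Convexity = Σ t(t+1)·PV / [P·(1+y)²] = 1,567.4813 / (81.4750 × 1.150256) = 16.72567.

16.73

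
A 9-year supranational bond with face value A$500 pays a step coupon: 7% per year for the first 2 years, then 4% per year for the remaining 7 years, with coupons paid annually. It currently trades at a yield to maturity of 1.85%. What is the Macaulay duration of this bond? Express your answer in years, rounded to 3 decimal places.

Periodic yield y = 0.0185. Discount each cash flow and weight by its year:
  t   CF        PV=CF/(1+0.0185)^t    t·PV
  1        35.00        34.3643        34.3643
  2        35.00        33.7401        67.4801
  3        20.00        18.9298        56.7895
  4        20.00        18.5860        74.3440
  5        20.00        18.2484        91.2420
  6        20.00        17.9169       107.5016
  7        20.00        17.5915       123.1405
  8        20.00        17.2720       138.1757
  9       520.00       440.9142     3,968.2274
  Σ                    617.5631     4,661.2651
Price P = Σ PV = 617.5631.
Macaulay duration = Σ(t·PV) / P = 4,661.2651 / 617.5631 = 7.54784 years.

7.548 years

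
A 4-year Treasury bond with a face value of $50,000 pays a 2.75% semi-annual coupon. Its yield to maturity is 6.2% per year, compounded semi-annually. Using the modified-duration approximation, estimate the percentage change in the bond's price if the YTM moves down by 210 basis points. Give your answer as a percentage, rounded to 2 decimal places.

+7.74%

Periodic yield y = 0.031. Modified duration first:
  t   CF        PV=CF/(1+0.031)^t    t·PV
  1       687.50       666.8283       666.8283
  2       687.50       646.7782     1,293.5564
  3       687.50       627.3309     1,881.9928
  4       687.50       608.4684     2,433.8737
  5       687.50       590.1731     2,950.8653
  6       687.50       572.4278     3,434.5667
  7       687.50       555.2161     3,886.5126
  8    50,687.50    39,703.7520   317,630.0159
  Σ                 43,970.9748   334,178.2117
P = 43,970.9748; D_Mac = 7.59997 half-year periods = 3.79999 yrs; D_mod = 3.79999/(1+0.031) = 3.68573 yrs.
ΔP/P ≈ -D_mod · Δy = -3.68573 × (-0.021) = +0.077400 = +7.7400%.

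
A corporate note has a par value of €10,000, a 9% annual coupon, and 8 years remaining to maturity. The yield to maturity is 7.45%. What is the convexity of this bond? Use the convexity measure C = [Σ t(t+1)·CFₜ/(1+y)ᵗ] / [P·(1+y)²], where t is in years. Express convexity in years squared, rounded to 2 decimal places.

With y = 0.0745:
  t   CF        PV=CF/(1+0.0745)^t    t·PV        t(t+1)·PV
  1       900.00       837.5989       837.5989       1,675.1978
  2       900.00       779.5243     1,559.0486       4,677.1459
  3       900.00       725.4763     2,176.4290       8,705.7160
  4       900.00       675.1757     2,700.7030      13,503.5148
  5       900.00       628.3627     3,141.8136      18,850.8816
  6       900.00       584.7955     3,508.7727      24,561.4092
  7       900.00       544.2489     3,809.7424      30,477.9392
  8    10,900.00     6,134.4431    49,075.5444     441,679.8999
  Σ                 10,909.6254    66,809.6527     544,131.7044
P = 10,909.6254.
Convexity = Σ t(t+1)·PV / [P·(1+y)²] = 544,131.7044 / (10,909.6254 × 1.154550) = 43.19976.

43.20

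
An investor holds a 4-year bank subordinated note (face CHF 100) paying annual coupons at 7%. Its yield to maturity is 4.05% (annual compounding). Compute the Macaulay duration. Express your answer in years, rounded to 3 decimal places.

3.645 years

Periodic yield y = 0.0405. Discount each cash flow and weight by its year:
  t   CF        PV=CF/(1+0.0405)^t    t·PV
  1         7.00         6.7275         6.7275
  2         7.00         6.4657        12.9314
  3         7.00         6.2140        18.6420
  4       107.00        91.2884       365.1535
  Σ                    110.6956       403.4544
Price P = Σ PV = 110.6956.
Macaulay duration = Σ(t·PV) / P = 403.4544 / 110.6956 = 3.64472 years.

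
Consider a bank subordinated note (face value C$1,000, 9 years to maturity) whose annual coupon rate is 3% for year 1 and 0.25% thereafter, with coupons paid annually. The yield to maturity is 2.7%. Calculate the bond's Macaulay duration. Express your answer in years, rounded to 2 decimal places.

8.64 years

Periodic yield y = 0.027. Discount each cash flow and weight by its year:
  t   CF        PV=CF/(1+0.027)^t    t·PV
  1        30.00        29.2113        29.2113
  2         2.50         2.3703         4.7406
  3         2.50         2.3080         6.9239
  4         2.50         2.2473         8.9891
  5         2.50         2.1882        10.9410
  6         2.50         2.1307        12.7841
  7         2.50         2.0747        14.5226
  8         2.50         2.0201        16.1609
  9     1,002.50       788.7700     7,098.9301
  Σ                    833.3205     7,203.2036
Price P = Σ PV = 833.3205.
Macaulay duration = Σ(t·PV) / P = 7,203.2036 / 833.3205 = 8.64398 years.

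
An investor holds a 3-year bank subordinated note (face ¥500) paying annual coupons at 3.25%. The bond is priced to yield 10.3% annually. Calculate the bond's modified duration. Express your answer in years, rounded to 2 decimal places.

2.63 years

Periodic yield y = 0.103. First find Macaulay duration:
  t   CF        PV=CF/(1+0.103)^t    t·PV
  1        16.25        14.7325        14.7325
  2        16.25        13.3568        26.7136
  3       516.25       384.7100     1,154.1301
  Σ                    412.7994     1,195.5763
P = 412.7994; Macaulay duration = 1,195.5763 / 412.7994 = 2.89626 years.
Modified duration = D_Mac / (1 + y) = 2.89626 / 1.103 = 2.62581 years.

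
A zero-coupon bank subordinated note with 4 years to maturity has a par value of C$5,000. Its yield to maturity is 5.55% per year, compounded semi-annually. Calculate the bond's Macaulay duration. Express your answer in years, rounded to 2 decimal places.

A zero-coupon bond has a single cash flow at maturity, so its Macaulay duration equals its maturity: 4 years.
(Equivalently: 8 semi-annual periods ÷ 2 = 4 years.)

4.00 years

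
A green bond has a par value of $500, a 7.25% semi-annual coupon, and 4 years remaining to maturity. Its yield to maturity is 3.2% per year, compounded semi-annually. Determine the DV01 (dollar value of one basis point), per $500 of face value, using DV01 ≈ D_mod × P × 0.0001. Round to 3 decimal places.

Periodic yield y = 0.016.
  t   CF        PV=CF/(1+0.016)^t    t·PV
  1       18.125        17.8396        17.8396
  2       18.125        17.5586        35.1173
  3       18.125        17.2821        51.8463
  4       18.125        17.0100        68.0398
  5       18.125        16.7421        83.7104
  6       18.125        16.4784        98.8706
  7       18.125        16.2189       113.5325
  8      518.125       456.3362     3,650.6893
  Σ                    575.4659     4,119.6457
P = 575.4659; D_Mac = 7.15880 half-year periods = 3.57940 yrs; D_mod = 3.52303 yrs.
DV01 ≈ 3.52303 × 575.4659 × 0.0001 = 0.202738.

$0.203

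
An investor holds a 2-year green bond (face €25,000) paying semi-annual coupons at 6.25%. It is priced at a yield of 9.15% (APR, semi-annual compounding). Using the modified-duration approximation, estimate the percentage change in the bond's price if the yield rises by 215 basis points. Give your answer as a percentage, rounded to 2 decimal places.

Periodic yield y = 0.04575. Modified duration first:
  t   CF        PV=CF/(1+0.04575)^t    t·PV
  1       781.25       747.0715       747.0715
  2       781.25       714.3882     1,428.7764
  3       781.25       683.1348     2,049.4044
  4    25,781.25    21,557.2063    86,228.8251
  Σ                 23,701.8008    90,454.0774
P = 23,701.8008; D_Mac = 3.81634 half-year periods = 1.90817 yrs; D_mod = 1.90817/(1+0.04575) = 1.82469 yrs.
ΔP/P ≈ -D_mod · Δy = -1.82469 × (+0.0215) = -0.039231 = -3.9231%.

-3.92%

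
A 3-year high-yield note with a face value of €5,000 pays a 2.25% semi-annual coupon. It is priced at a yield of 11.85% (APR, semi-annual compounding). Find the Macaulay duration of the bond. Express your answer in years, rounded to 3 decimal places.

Periodic yield y = 0.05925. Discount each cash flow and weight by its period:
  t   CF        PV=CF/(1+0.05925)^t    t·PV
  1        56.25        53.1036        53.1036
  2        56.25        50.1332       100.2664
  3        56.25        47.3290       141.9869
  4        56.25        44.6816       178.7264
  5        56.25        42.1823       210.9115
  6     5,056.25     3,579.6264    21,477.7584
  Σ                  3,817.0561    22,162.7532
Price P = Σ PV = 3,817.0561.
Macaulay duration = Σ(t·PV) / P = 22,162.7532 / 3,817.0561 = 5.80624 half-year periods.
In years: 5.80624 / 2 = 2.90312 years.

2.903 years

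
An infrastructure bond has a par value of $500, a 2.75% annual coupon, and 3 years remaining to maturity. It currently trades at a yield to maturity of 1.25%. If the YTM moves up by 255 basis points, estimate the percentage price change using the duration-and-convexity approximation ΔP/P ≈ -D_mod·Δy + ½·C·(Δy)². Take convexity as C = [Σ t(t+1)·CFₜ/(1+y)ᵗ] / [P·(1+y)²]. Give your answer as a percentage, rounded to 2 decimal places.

-6.99%

With y = 0.0125:
  t   CF        PV=CF/(1+0.0125)^t    t·PV        t(t+1)·PV
  1        13.75        13.5802        13.5802          27.1605
  2        13.75        13.4126        26.8252          80.4755
  3       513.75       494.9562     1,484.8685       5,939.4740
  Σ                    521.9490     1,525.2739       6,047.1100
P = 521.9490; D_Mac = 2.92227 yrs; D_mod = 2.88619 yrs; C = 11.30133.
Duration effect: -2.88619 × (+0.0255) = -0.073598
Convexity effect: 0.5 × 11.30133 × (0.0255)² = +0.0036743
ΔP/P ≈ -0.073598 + 0.0036743 = -0.069923 = -6.9923%.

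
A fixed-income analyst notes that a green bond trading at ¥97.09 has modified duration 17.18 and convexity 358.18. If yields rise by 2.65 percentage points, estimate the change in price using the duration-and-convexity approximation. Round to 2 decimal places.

-¥31.99

Duration effect: -D_mod·Δy = -17.18 × (+0.0265) = -0.455270
Convexity effect: ½·C·(Δy)² = 0.5 × 358.18 × (0.0265)² = +0.1257659525
ΔP/P ≈ -0.455270 + 0.1257659525 = -0.3295040475
ΔP ≈ 97.09 × (-0.3295040475) = -31.991547971775.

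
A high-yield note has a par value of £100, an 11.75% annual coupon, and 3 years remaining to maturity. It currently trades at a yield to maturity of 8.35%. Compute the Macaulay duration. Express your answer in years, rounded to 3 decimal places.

2.708 years

Periodic yield y = 0.0835. Discount each cash flow and weight by its year:
  t   CF        PV=CF/(1+0.0835)^t    t·PV
  1        11.75        10.8445        10.8445
  2        11.75        10.0088        20.0175
  3       111.75        87.8538       263.5615
  Σ                    108.7071       294.4235
Price P = Σ PV = 108.7071.
Macaulay duration = Σ(t·PV) / P = 294.4235 / 108.7071 = 2.70841 years.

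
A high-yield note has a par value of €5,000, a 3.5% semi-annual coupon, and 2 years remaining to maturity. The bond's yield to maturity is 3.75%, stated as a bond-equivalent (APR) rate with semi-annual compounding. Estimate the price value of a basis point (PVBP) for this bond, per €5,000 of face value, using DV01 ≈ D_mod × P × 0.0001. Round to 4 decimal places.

€0.9519

Periodic yield y = 0.01875.
  t   CF        PV=CF/(1+0.01875)^t    t·PV
  1        87.50        85.8896        85.8896
  2        87.50        84.3088       168.6176
  3        87.50        82.7571       248.2713
  4     5,087.50     4,723.1739    18,892.6956
  Σ                  4,976.1293    19,395.4740
P = 4,976.1293; D_Mac = 3.89770 half-year periods = 1.94885 yrs; D_mod = 1.91298 yrs.
DV01 ≈ 1.91298 × 4,976.1293 × 0.0001 = 0.951925.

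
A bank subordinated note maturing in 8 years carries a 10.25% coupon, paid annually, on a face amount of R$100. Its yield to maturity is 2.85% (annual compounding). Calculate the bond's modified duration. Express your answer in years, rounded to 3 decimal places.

Periodic yield y = 0.0285. First find Macaulay duration:
  t   CF        PV=CF/(1+0.0285)^t    t·PV
  1        10.25         9.9660         9.9660
  2        10.25         9.6898        19.3796
  3        10.25         9.4213        28.2639
  4        10.25         9.1602        36.6409
  5        10.25         8.9064        44.5320
  6        10.25         8.6596        51.9576
  7        10.25         8.4196        58.9375
  8       110.25        88.0530       704.4241
  Σ                    152.2760       954.1017
P = 152.2760; Macaulay duration = 954.1017 / 152.2760 = 6.26561 years.
Modified duration = D_Mac / (1 + y) = 6.26561 / 1.0285 = 6.09199 years.

6.092 years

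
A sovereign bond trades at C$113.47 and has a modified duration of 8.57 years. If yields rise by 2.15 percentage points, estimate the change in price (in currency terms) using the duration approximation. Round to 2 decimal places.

-C$20.91

Duration approximation: ΔP/P ≈ -D_mod · Δy = -8.57 × (+0.0215) = -0.184255.
ΔP ≈ 113.47 × (-0.184255) = -20.90741485.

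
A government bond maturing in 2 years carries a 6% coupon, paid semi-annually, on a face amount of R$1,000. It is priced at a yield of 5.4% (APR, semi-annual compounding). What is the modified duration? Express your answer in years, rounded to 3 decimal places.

1.865 years

Periodic yield y = 0.027. First find Macaulay duration:
  t   CF        PV=CF/(1+0.027)^t    t·PV
  1        30.00        29.2113        29.2113
  2        30.00        28.4433        56.8867
  3        30.00        27.6955        83.0866
  4     1,030.00       925.8816     3,703.5264
  Σ                  1,011.2318     3,872.7110
P = 1,011.2318; Macaulay duration = 3,872.7110 / 1,011.2318 = 3.82970 half-year periods = 1.91485 years.
Modified duration = D_Mac / (1 + y) = 1.91485 / 1.027 = 1.86451 years.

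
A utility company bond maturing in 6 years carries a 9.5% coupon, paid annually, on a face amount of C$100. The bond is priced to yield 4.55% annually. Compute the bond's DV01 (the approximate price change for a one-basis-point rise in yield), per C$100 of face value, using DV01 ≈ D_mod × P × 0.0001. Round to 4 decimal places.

Periodic yield y = 0.0455.
  t   CF        PV=CF/(1+0.0455)^t    t·PV
  1         9.50         9.0866         9.0866
  2         9.50         8.6911        17.3822
  3         9.50         8.3129        24.9386
  4         9.50         7.9511        31.8044
  5         9.50         7.6051        38.0254
  6       109.50        83.8436       503.0616
  Σ                    125.4903       624.2988
P = 125.4903; D_Mac = 4.97488 yrs; D_mod = 4.75837 yrs.
DV01 ≈ 4.75837 × 125.4903 × 0.0001 = 0.059713.

C$0.0597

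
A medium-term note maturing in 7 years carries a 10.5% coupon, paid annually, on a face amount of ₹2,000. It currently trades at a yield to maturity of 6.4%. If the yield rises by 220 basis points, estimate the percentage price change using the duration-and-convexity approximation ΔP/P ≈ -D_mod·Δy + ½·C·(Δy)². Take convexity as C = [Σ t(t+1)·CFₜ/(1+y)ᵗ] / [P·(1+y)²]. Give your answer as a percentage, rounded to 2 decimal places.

With y = 0.064:
  t   CF        PV=CF/(1+0.064)^t    t·PV        t(t+1)·PV
  1       210.00       197.3684       197.3684         394.7368
  2       210.00       185.4966       370.9933       1,112.9798
  3       210.00       174.3389       523.0168       2,092.0673
  4       210.00       163.8524       655.4096       3,277.0478
  5       210.00       153.9966       769.9830       4,619.8982
  6       210.00       144.7337       868.4019       6,078.8135
  7     2,210.00     1,431.5314    10,020.7198      80,165.7583
  Σ                  2,451.3181    13,405.8928      97,741.3018
P = 2,451.3181; D_Mac = 5.46885 yrs; D_mod = 5.13990 yrs; C = 35.22047.
Duration effect: -5.13990 × (+0.022) = -0.113078
Convexity effect: 0.5 × 35.22047 × (0.022)² = +0.0085234
ΔP/P ≈ -0.113078 + 0.0085234 = -0.104554 = -10.4554%.

-10.46%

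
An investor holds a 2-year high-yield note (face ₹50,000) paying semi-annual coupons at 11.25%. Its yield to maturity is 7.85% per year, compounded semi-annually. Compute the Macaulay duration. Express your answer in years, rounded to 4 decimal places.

1.8509 years

Periodic yield y = 0.03925. Discount each cash flow and weight by its period:
  t   CF        PV=CF/(1+0.03925)^t    t·PV
  1     2,812.50     2,706.2786     2,706.2786
  2     2,812.50     2,604.0689     5,208.1377
  3     2,812.50     2,505.7194     7,517.1581
  4    52,812.50    45,274.8055   181,099.2221
  Σ                 53,090.8723   196,530.7966
Price P = Σ PV = 53,090.8723.
Macaulay duration = Σ(t·PV) / P = 196,530.7966 / 53,090.8723 = 3.70178 half-year periods.
In years: 3.70178 / 2 = 1.85089 years.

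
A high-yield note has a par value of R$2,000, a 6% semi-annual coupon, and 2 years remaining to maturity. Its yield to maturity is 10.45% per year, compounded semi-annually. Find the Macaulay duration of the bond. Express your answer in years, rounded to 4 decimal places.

1.9102 years

Periodic yield y = 0.05225. Discount each cash flow and weight by its period:
  t   CF        PV=CF/(1+0.05225)^t    t·PV
  1        60.00        57.0207        57.0207
  2        60.00        54.1893       108.3786
  3        60.00        51.4985       154.4955
  4     2,060.00     1,680.3180     6,721.2720
  Σ                  1,843.0264     7,041.1667
Price P = Σ PV = 1,843.0264.
Macaulay duration = Σ(t·PV) / P = 7,041.1667 / 1,843.0264 = 3.82044 half-year periods.
In years: 3.82044 / 2 = 1.91022 years.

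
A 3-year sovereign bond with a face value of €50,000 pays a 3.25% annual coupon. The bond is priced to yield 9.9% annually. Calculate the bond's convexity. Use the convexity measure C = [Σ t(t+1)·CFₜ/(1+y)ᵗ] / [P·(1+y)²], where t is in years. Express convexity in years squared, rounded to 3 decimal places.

9.482

With y = 0.099:
  t   CF        PV=CF/(1+0.099)^t    t·PV        t(t+1)·PV
  1     1,625.00     1,478.6169     1,478.6169       2,957.2338
  2     1,625.00     1,345.4203     2,690.8406       8,072.5219
  3    51,625.00    38,892.6009   116,677.8028     466,711.2111
  Σ                 41,716.6382   120,847.2603     477,740.9669
P = 41,716.6382.
Convexity = Σ t(t+1)·PV / [P·(1+y)²] = 477,740.9669 / (41,716.6382 × 1.207801) = 9.48173.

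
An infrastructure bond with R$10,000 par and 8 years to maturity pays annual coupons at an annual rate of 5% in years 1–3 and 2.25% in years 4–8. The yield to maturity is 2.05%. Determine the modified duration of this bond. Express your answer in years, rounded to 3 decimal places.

6.881 years

Periodic yield y = 0.0205. First find Macaulay duration:
  t   CF        PV=CF/(1+0.0205)^t    t·PV
  1       500.00       489.9559       489.9559
  2       500.00       480.1136       960.2272
  3       500.00       470.4690     1,411.4069
  4       225.00       207.4581       829.8326
  5       225.00       203.2907     1,016.4534
  6       225.00       199.2069     1,195.2416
  7       225.00       195.2052     1,366.4366
  8    10,225.00     8,692.7911    69,542.3290
  Σ                 10,938.4906    76,811.8832
P = 10,938.4906; Macaulay duration = 76,811.8832 / 10,938.4906 = 7.02216 years.
Modified duration = D_Mac / (1 + y) = 7.02216 / 1.0205 = 6.88110 years.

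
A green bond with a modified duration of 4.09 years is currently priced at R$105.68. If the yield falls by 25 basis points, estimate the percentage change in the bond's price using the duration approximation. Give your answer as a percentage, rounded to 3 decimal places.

Duration approximation: ΔP/P ≈ -D_mod · Δy = -4.09 × (-0.0025) = +0.010225.
As a percentage: +1.0225%.

+1.023%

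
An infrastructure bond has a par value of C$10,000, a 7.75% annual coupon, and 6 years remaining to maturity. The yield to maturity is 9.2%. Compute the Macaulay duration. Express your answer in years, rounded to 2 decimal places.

4.98 years

Periodic yield y = 0.092. Discount each cash flow and weight by its year:
  t   CF        PV=CF/(1+0.092)^t    t·PV
  1       775.00       709.7070       709.7070
  2       775.00       649.9148     1,299.8296
  3       775.00       595.1601     1,785.4802
  4       775.00       545.0184     2,180.0735
  5       775.00       499.1011     2,495.5054
  6    10,775.00     6,354.5009    38,127.0057
  Σ                  9,353.4022    46,597.6014
Price P = Σ PV = 9,353.4022.
Macaulay duration = Σ(t·PV) / P = 46,597.6014 / 9,353.4022 = 4.98189 years.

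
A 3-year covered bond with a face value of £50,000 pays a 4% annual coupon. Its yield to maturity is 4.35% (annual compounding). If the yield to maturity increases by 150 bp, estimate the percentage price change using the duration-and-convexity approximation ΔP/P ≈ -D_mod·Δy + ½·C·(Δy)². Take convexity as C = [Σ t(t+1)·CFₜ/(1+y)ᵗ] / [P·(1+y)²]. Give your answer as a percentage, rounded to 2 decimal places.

-4.03%

With y = 0.0435:
  t   CF        PV=CF/(1+0.0435)^t    t·PV        t(t+1)·PV
  1     2,000.00     1,916.6267     1,916.6267       3,833.2535
  2     2,000.00     1,836.7290     3,673.4580      11,020.3741
  3    52,000.00    45,764.2114   137,292.6343     549,170.5372
  Σ                 49,517.5672   142,882.7191     564,024.1649
P = 49,517.5672; D_Mac = 2.88550 yrs; D_mod = 2.76521 yrs; C = 10.46053.
Duration effect: -2.76521 × (+0.015) = -0.041478
Convexity effect: 0.5 × 10.46053 × (0.015)² = +0.0011768
ΔP/P ≈ -0.041478 + 0.0011768 = -0.040301 = -4.0301%.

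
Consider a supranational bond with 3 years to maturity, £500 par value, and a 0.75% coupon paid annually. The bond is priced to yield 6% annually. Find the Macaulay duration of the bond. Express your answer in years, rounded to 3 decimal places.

Periodic yield y = 0.06. Discount each cash flow and weight by its year:
  t   CF        PV=CF/(1+0.06)^t    t·PV
  1         3.75         3.5377         3.5377
  2         3.75         3.3375         6.6750
  3       503.75       422.9582     1,268.8746
  Σ                    429.8334     1,279.0874
Price P = Σ PV = 429.8334.
Macaulay duration = Σ(t·PV) / P = 1,279.0874 / 429.8334 = 2.97577 years.

2.976 years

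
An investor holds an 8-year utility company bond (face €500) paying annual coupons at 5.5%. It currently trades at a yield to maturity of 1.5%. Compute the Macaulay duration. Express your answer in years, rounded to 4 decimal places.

6.8663 years

Periodic yield y = 0.015. Discount each cash flow and weight by its year:
  t   CF        PV=CF/(1+0.015)^t    t·PV
  1        27.50        27.0936        27.0936
  2        27.50        26.6932        53.3864
  3        27.50        26.2987        78.8962
  4        27.50        25.9101       103.6403
  5        27.50        25.5272       127.6358
  6        27.50        25.1499       150.8995
  7        27.50        24.7782       173.4477
  8       527.50       468.2676     3,746.1409
  Σ                    649.7185     4,461.1403
Price P = Σ PV = 649.7185.
Macaulay duration = Σ(t·PV) / P = 4,461.1403 / 649.7185 = 6.86627 years.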